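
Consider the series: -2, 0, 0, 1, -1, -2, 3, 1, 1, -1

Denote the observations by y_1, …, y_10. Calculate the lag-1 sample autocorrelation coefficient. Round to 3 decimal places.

Mean ȳ = (-2 + 0 + 0 + 1 − 1 − 2 + 3 + 1 + 1 − 1)/10 = 0.0000
Numerator Σ_{t=1}^{9}(y_t−ȳ)(y_{t+1}−ȳ) = -2.0000
Denominator Σ(y_t−ȳ)² = 22.0000
r_1 = -2.0000 / 22.0000 = -0.091

-0.091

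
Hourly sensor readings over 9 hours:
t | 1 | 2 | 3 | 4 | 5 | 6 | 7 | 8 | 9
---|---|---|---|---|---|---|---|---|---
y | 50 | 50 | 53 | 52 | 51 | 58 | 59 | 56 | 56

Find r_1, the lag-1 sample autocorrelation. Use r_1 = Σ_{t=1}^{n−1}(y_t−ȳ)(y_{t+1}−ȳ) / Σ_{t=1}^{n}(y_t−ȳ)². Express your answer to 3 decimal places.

0.528

Mean ȳ = (50 + 50 + 53 + 52 + 51 + 58 + 59 + 56 + 56)/9 = 53.8889
Numerator Σ_{t=1}^{8}(y_t−ȳ)(y_{t+1}−ȳ) = 50.0988
Denominator Σ(y_t−ȳ)² = 94.8889
r_1 = 50.0988 / 94.8889 = 0.528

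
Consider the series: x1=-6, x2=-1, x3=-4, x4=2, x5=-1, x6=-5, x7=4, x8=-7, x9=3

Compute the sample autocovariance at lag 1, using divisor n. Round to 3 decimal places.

-9.642

Mean x̄ = (-6 − 1 − 4 + 2 − 1 − 5 + 4 − 7 + 3)/9 = -1.6667
Σ_{t=1}^{8}(x_t−x̄)(x_{t+1}−x̄) = -86.7778
γ_1 = -86.7778 / 9 = -9.642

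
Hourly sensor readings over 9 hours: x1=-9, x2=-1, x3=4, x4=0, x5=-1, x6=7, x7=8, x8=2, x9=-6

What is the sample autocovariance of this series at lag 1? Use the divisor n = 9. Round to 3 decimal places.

Mean x̄ = (-9 − 1 + 4 + 0 − 1 + 7 + 8 + 2 − 6)/9 = 0.4444
Σ_{t=1}^{8}(x_t−x̄)(x_{t+1}−x̄) = 49.3580
γ_1 = 49.3580 / 9 = 5.484

5.484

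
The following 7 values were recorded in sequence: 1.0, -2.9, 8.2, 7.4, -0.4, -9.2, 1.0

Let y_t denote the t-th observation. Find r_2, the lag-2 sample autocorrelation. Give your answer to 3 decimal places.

Mean ȳ = (1.0 − 2.9 + 8.2 + 7.4 − 0.4 − 9.2 + 1.0)/7 = 0.7286
Deviations from mean: 0.2714, -3.6286, 7.4714, 6.6714, -1.1286, -9.9286, 0.2714
Σ(y_t−ȳ)(y_{t+2}−ȳ) = (2.0280) + (-24.2078) + (-8.4320) + (-66.2378) + (-0.3063) = -97.1559
Denominator Σ(y_t−ȳ)² = 213.4943
r_2 = -97.1559 / 213.4943 = -0.455

-0.455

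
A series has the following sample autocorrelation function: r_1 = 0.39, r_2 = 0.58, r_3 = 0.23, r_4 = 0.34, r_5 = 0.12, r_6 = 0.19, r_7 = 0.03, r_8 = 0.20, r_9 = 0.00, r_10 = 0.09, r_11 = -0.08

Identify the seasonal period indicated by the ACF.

The largest autocorrelation is r_2 = 0.58; the remaining lags stay at or below 0.39.
The dominant spike at lag 2 indicates a seasonal period of 2.

2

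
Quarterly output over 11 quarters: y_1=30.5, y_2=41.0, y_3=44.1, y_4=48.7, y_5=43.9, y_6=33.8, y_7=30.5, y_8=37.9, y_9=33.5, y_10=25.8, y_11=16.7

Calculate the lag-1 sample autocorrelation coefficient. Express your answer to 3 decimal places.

Mean ȳ = (30.5 + 41.0 + 44.1 + 48.7 + 43.9 + 33.8 + 30.5 + 37.9 + 33.5 + 25.8 + 16.7)/11 = 35.1273
Numerator Σ_{t=1}^{10}(y_t−ȳ)(y_{t+1}−ȳ) = 430.5838
Denominator Σ(y_t−ȳ)² = 857.6618
r_1 = 430.5838 / 857.6618 = 0.502

0.502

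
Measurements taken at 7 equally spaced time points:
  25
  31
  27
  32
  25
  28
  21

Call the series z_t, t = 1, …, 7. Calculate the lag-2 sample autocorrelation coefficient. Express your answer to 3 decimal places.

0.430

Mean z̄ = (25 + 31 + 27 + 32 + 25 + 28 + 21)/7 = 27.0000
Deviations from mean: -2.0000, 4.0000, 0.0000, 5.0000, -2.0000, 1.0000, -6.0000
Numerator Σ_{t=1}^{5}(z_t−z̄)(z_{t+2}−z̄) = 37.0000
Denominator Σ(z_t−z̄)² = 86.0000
r_2 = 37.0000 / 86.0000 = 0.430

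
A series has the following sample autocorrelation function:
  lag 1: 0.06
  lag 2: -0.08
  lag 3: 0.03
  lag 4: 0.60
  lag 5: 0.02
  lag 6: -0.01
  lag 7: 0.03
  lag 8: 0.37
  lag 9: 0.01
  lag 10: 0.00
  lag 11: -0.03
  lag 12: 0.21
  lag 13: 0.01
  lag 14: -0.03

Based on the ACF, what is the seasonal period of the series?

The largest autocorrelation is r_4 = 0.60, with weaker echoes at lags 8 (0.37) and 12 (0.21); the remaining lags stay at or below 0.06.
The dominant spike at lag 4 indicates a seasonal period of 4.

4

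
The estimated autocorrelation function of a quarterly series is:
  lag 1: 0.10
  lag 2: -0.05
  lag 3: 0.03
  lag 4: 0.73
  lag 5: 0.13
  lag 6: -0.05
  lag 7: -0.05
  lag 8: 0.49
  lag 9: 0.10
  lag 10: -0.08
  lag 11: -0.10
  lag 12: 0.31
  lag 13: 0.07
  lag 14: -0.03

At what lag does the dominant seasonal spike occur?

4

The largest autocorrelation is r_4 = 0.73, with weaker echoes at lags 8 (0.49) and 12 (0.31); the remaining lags stay at or below 0.13.
The dominant spike at lag 4 indicates a seasonal period of 4.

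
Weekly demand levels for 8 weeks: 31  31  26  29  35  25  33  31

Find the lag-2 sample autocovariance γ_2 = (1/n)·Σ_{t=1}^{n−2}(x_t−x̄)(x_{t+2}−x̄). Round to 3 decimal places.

-1.176

Mean x̄ = (31 + 31 + 26 + 29 + 35 + 25 + 33 + 31)/8 = 30.1250
Σ_{t=1}^{6}(x_t−x̄)(x_{t+2}−x̄) = -9.4063
γ_2 = -9.4063 / 8 = -1.176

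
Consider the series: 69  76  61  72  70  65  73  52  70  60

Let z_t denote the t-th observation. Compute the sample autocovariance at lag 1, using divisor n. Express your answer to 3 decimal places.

-22.444

Mean z̄ = (69 + 76 + 61 + 72 + 70 + 65 + 73 + 52 + 70 + 60)/10 = 66.8000
Σ_{t=1}^{9}(z_t−z̄)(z_{t+1}−z̄) = -224.4400
γ_1 = -224.4400 / 10 = -22.444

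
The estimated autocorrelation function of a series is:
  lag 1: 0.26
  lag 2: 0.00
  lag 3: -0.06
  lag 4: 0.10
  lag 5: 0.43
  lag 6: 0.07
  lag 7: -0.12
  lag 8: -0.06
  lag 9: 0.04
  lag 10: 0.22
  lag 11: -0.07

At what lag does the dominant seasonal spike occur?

The largest autocorrelation is r_5 = 0.43; the remaining lags stay at or below 0.26. The elevated value at lag 1 (0.26), dropping to 0.00 at lag 2, reflects decaying short-term dependence rather than seasonality.
The dominant spike at lag 5 indicates a seasonal period of 5.

5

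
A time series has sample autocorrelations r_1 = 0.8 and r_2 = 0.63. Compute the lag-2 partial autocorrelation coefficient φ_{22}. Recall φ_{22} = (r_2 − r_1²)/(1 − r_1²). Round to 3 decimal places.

φ_{22} = (r_2 − r_1²) / (1 − r_1²)
r_1² = (0.8)² = 0.64
Numerator = 0.63 − 0.6400 = -0.0100; denominator = 1 − 0.6400 = 0.3600
φ_{22} = -0.0100 / 0.3600 = -0.028

-0.028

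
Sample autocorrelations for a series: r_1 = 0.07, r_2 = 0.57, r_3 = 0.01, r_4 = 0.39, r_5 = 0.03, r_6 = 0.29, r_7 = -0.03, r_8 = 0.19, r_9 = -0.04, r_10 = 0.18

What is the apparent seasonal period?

2

The largest autocorrelation is r_2 = 0.57, with weaker echoes at lags 4 (0.39), 6 (0.29), 8 (0.19) and 10 (0.18); the remaining lags stay at or below 0.07.
The dominant spike at lag 2 indicates a seasonal period of 2.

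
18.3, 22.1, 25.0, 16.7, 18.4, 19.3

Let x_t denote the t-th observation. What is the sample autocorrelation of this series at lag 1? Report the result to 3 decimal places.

Mean x̄ = (18.3 + 22.1 + 25.0 + 16.7 + 18.4 + 19.3)/6 = 19.9667
Numerator Σ_{t=1}^{5}(x_t−x̄)(x_{t+1}−x̄) = -3.0978
Denominator Σ(x_t−x̄)² = 46.2333
r_1 = -3.0978 / 46.2333 = -0.067

-0.067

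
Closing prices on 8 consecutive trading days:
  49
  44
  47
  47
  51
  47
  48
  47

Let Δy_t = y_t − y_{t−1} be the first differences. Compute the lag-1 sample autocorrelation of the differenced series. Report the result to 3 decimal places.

First differences Δy: -5, 3, 0, 4, -4, 1, -1
Mean of differences = -0.2857
Numerator Σ(Δy_t−Δȳ)(Δy_{t+1}−Δȳ) = -34.9388
Denominator Σ(Δy_t−Δȳ)² = 67.4286
r_1(Δy) = -34.9388 / 67.4286 = -0.518

-0.518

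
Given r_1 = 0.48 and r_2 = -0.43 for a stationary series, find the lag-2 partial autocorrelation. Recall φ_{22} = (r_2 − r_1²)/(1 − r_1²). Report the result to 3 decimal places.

-0.858

φ_{22} = (r_2 − r_1²) / (1 − r_1²)
r_1² = (0.48)² = 0.2304
Numerator = -0.43 − 0.2304 = -0.6604; denominator = 1 − 0.2304 = 0.7696
φ_{22} = -0.6604 / 0.7696 = -0.858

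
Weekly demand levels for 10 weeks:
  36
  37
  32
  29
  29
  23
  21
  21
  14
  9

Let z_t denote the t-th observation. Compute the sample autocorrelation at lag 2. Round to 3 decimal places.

0.322

Mean z̄ = (36 + 37 + 32 + 29 + 29 + 23 + 21 + 21 + 14 + 9)/10 = 25.1000
Numerator Σ_{t=1}^{8}(z_t−z̄)(z_{t+2}−z̄) = 244.4800
Denominator Σ(z_t−z̄)² = 758.9000
r_2 = 244.4800 / 758.9000 = 0.322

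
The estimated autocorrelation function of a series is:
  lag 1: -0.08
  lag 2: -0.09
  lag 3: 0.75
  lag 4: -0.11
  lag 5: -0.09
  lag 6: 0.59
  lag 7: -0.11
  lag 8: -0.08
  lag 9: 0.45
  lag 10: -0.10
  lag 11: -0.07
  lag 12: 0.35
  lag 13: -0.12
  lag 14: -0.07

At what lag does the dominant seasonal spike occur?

The largest autocorrelation is r_3 = 0.75, with weaker echoes at lags 6 (0.59), 9 (0.45) and 12 (0.35); the remaining lags stay at or below -0.07.
The dominant spike at lag 3 indicates a seasonal period of 3.

3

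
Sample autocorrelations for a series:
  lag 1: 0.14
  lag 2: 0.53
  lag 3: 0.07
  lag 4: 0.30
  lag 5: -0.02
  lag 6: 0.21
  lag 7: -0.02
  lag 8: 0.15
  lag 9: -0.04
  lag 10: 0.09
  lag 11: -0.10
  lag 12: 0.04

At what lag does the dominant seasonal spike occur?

2

The largest autocorrelation is r_2 = 0.53, with weaker echoes at lags 4 (0.30), 6 (0.21) and 8 (0.15); the remaining lags stay at or below 0.14.
The dominant spike at lag 2 indicates a seasonal period of 2.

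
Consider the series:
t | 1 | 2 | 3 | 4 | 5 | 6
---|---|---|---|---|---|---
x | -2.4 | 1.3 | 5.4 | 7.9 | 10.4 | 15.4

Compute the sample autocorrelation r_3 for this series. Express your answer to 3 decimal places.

Mean x̄ = (-2.4 + 1.3 + 5.4 + 7.9 + 10.4 + 15.4)/6 = 6.3333
Σ(x_t−x̄)(x_{t+3}−x̄) = (-13.6822) + (-20.4689) + (-8.4622) = -42.6133
Denominator Σ(x_t−x̄)² = 203.6733
r_3 = -42.6133 / 203.6733 = -0.209

-0.209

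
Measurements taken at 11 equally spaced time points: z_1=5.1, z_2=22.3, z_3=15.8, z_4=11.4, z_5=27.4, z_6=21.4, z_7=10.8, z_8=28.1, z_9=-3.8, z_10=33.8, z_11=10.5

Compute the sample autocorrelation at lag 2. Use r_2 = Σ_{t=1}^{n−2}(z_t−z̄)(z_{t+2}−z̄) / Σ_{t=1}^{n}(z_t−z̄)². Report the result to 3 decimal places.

0.304

Mean z̄ = (5.1 + 22.3 + 15.8 + 11.4 + 27.4 + 21.4 + 10.8 + 28.1 − 3.8 + 33.8 + 10.5)/11 = 16.6182
Numerator Σ_{t=1}^{9}(z_t−z̄)(z_{t+2}−z̄) = 379.1721
Denominator Σ(z_t−z̄)² = 1247.1964
r_2 = 379.1721 / 1247.1964 = 0.304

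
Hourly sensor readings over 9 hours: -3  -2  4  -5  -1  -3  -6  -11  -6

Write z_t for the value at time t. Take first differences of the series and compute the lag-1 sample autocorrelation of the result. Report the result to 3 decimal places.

First differences Δz: 1, 6, -9, 4, -2, -3, -5, 5
Mean of differences = -0.3750
Numerator Σ(Δz_t−Δz̄)(Δz_{t+1}−Δz̄) = -99.5156
Denominator Σ(Δz_t−Δz̄)² = 195.8750
r_1(Δz) = -99.5156 / 195.8750 = -0.508

-0.508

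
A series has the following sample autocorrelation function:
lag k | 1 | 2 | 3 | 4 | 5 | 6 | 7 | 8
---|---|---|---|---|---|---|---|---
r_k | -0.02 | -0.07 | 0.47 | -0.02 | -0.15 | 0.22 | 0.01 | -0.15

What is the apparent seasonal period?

3

The largest autocorrelation is r_3 = 0.47, with a weaker echo at lag 6 (0.22); the remaining lags stay at or below 0.01.
The dominant spike at lag 3 indicates a seasonal period of 3.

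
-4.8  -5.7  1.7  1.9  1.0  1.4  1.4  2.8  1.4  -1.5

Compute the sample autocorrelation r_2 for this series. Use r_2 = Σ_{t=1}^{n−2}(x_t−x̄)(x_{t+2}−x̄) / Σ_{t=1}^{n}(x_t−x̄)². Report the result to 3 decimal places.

Mean x̄ = (-4.8 − 5.7 + 1.7 + 1.9 + 1.0 + 1.4 + 1.4 + 2.8 + 1.4 − 1.5)/10 = -0.0400
Numerator Σ_{t=1}^{8}(x_t−x̄)(x_{t+2}−x̄) = -11.1452
Denominator Σ(x_t−x̄)² = 78.9840
r_2 = -11.1452 / 78.9840 = -0.141

-0.141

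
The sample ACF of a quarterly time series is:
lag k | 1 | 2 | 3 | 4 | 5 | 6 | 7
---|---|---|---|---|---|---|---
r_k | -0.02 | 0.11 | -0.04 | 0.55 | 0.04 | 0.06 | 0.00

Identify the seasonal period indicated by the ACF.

4

The largest autocorrelation is r_4 = 0.55; the remaining lags stay at or below 0.11.
The dominant spike at lag 4 indicates a seasonal period of 4.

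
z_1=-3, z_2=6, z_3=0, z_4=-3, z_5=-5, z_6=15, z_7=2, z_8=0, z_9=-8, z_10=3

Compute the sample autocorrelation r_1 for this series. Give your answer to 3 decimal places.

Mean z̄ = (-3 + 6 + 0 − 3 − 5 + 15 + 2 + 0 − 8 + 3)/10 = 0.7000
Numerator Σ_{t=1}^{9}(z_t−z̄)(z_{t+1}−z̄) = -77.3900
Denominator Σ(z_t−z̄)² = 376.1000
r_1 = -77.3900 / 376.1000 = -0.206

-0.206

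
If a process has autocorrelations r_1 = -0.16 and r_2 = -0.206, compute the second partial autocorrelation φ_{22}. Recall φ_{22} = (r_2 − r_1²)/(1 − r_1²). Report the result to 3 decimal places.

-0.238

φ_{22} = (r_2 − r_1²) / (1 − r_1²)
r_1² = (-0.16)² = 0.0256
Numerator = -0.206 − 0.0256 = -0.2316; denominator = 1 − 0.0256 = 0.9744
φ_{22} = -0.2316 / 0.9744 = -0.238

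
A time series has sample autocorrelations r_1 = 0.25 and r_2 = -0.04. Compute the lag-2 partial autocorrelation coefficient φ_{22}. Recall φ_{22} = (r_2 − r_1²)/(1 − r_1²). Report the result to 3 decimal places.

-0.109

φ_{22} = (r_2 − r_1²) / (1 − r_1²)
r_1² = (0.25)² = 0.0625
Numerator = -0.04 − 0.0625 = -0.1025; denominator = 1 − 0.0625 = 0.9375
φ_{22} = -0.1025 / 0.9375 = -0.109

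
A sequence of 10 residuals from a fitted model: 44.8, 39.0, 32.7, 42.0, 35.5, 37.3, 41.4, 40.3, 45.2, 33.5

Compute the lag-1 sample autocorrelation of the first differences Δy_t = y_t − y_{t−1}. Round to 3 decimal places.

First differences Δy: -5.8, -6.3, 9.3, -6.5, 1.8, 4.1, -1.1, 4.9, -11.7
Mean of differences = -1.2556
Numerator Σ(Δy_t−Δȳ)(Δy_{t+1}−Δȳ) = -147.8420
Denominator Σ(Δy_t−Δȳ)² = 370.0422
r_1(Δy) = -147.8420 / 370.0422 = -0.400

-0.400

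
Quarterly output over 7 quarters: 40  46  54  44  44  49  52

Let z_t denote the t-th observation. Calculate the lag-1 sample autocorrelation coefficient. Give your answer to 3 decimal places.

-0.055

Mean z̄ = (40 + 46 + 54 + 44 + 44 + 49 + 52)/7 = 47.0000
Numerator Σ_{t=1}^{6}(z_t−z̄)(z_{t+1}−z̄) = -8.0000
Denominator Σ(z_t−z̄)² = 146.0000
r_1 = -8.0000 / 146.0000 = -0.055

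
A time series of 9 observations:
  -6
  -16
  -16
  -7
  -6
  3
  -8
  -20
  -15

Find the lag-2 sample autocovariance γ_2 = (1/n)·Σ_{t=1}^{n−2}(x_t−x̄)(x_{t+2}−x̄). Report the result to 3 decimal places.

-17.472

Mean x̄ = (-6 − 16 − 16 − 7 − 6 + 3 − 8 − 20 − 15)/9 = -10.1111
Σ_{t=1}^{7}(x_t−x̄)(x_{t+2}−x̄) = -157.2469
γ_2 = -157.2469 / 9 = -17.472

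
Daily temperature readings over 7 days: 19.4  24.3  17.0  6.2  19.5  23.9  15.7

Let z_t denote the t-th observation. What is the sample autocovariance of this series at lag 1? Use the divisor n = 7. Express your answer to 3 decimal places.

Mean z̄ = (19.4 + 24.3 + 17.0 + 6.2 + 19.5 + 23.9 + 15.7)/7 = 18.0000
Σ_{t=1}^{6}(z_t−z̄)(z_{t+1}−z̄) = -8.1000
γ_1 = -8.1000 / 7 = -1.157

-1.157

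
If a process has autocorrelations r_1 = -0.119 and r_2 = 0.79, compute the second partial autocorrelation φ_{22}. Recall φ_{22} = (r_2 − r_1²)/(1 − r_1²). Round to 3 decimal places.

0.787

φ_{22} = (r_2 − r_1²) / (1 − r_1²)
r_1² = (-0.119)² = 0.014161
Numerator = 0.79 − 0.0142 = 0.7758; denominator = 1 − 0.0142 = 0.9858
φ_{22} = 0.7758 / 0.9858 = 0.787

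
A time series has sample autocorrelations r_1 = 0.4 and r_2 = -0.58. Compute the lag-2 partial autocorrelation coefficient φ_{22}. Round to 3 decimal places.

φ_{22} = (r_2 − r_1²) / (1 − r_1²)
r_1² = (0.4)² = 0.16
Numerator = -0.58 − 0.1600 = -0.7400; denominator = 1 − 0.1600 = 0.8400
φ_{22} = -0.7400 / 0.8400 = -0.881

-0.881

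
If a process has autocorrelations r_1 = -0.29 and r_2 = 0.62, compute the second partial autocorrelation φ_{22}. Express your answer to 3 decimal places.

φ_{22} = (r_2 − r_1²) / (1 − r_1²)
r_1² = (-0.29)² = 0.0841
Numerator = 0.62 − 0.0841 = 0.5359; denominator = 1 − 0.0841 = 0.9159
φ_{22} = 0.5359 / 0.9159 = 0.585

0.585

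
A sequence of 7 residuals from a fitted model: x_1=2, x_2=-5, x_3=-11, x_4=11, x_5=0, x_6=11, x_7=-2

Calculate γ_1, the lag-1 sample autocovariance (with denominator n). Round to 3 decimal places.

-14.840

Mean x̄ = (2 − 5 − 11 + 11 + 0 + 11 − 2)/7 = 0.8571
Deviations: 1.1429, -5.8571, -11.8571, 10.1429, -0.8571, 10.1429, -2.8571
Σ_{t=1}^{6}(x_t−x̄)(x_{t+1}−x̄) = -103.8776
γ_1 = -103.8776 / 7 = -14.840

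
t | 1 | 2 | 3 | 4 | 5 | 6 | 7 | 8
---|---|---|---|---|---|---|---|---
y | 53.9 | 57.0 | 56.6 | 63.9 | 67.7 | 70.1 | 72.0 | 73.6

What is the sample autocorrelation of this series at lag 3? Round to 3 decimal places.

Mean ȳ = (53.9 + 57.0 + 56.6 + 63.9 + 67.7 + 70.1 + 72.0 + 73.6)/8 = 64.3500
Σ(y_t−ȳ)(y_{t+3}−ȳ) = (4.7025) + (-24.6225) + (-44.5625) + (-3.4425) + (30.9875) = -36.9375
Denominator Σ(y_t−ȳ)² = 411.8600
r_3 = -36.9375 / 411.8600 = -0.090

-0.090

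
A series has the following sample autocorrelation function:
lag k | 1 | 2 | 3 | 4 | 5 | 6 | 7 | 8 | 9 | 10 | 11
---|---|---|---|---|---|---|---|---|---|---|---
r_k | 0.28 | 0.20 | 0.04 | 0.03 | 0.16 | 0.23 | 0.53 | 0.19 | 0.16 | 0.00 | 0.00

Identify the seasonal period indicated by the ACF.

The largest autocorrelation is r_7 = 0.53; the remaining lags stay at or below 0.28. The elevated value at lag 1 (0.28), dropping to 0.20 at lag 2, reflects decaying short-term dependence rather than seasonality.
The dominant spike at lag 7 indicates a seasonal period of 7.

7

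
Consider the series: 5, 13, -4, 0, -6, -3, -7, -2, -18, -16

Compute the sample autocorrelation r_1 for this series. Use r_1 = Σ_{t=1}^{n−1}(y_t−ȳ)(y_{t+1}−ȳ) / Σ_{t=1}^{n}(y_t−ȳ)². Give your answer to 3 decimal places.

0.367

Mean ȳ = (5 + 13 − 4 + 0 − 6 − 3 − 7 − 2 − 18 − 16)/10 = -3.8000
Numerator Σ_{t=1}^{9}(y_t−ȳ)(y_{t+1}−ȳ) = 272.9600
Denominator Σ(y_t−ȳ)² = 743.6000
r_1 = 272.9600 / 743.6000 = 0.367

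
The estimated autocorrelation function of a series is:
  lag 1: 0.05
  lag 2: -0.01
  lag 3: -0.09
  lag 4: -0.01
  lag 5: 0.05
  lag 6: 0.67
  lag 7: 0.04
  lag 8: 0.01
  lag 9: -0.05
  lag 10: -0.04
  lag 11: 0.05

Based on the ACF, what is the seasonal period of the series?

6

The largest autocorrelation is r_6 = 0.67; the remaining lags stay at or below 0.05.
The dominant spike at lag 6 indicates a seasonal period of 6.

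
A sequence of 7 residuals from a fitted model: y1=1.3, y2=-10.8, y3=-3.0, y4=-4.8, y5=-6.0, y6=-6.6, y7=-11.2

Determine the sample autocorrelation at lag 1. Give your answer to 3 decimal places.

Mean ȳ = (1.3 − 10.8 − 3.0 − 4.8 − 6.0 − 6.6 − 11.2)/7 = -5.8714
Numerator Σ_{t=1}^{6}(y_t−ȳ)(y_{t+1}−ȳ) = -42.5822
Denominator Σ(y_t−ȳ)² = 114.0543
r_1 = -42.5822 / 114.0543 = -0.373

-0.373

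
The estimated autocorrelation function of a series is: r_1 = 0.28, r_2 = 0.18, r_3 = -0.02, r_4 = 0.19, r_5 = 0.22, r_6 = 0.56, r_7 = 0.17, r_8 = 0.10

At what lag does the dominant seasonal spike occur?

The largest autocorrelation is r_6 = 0.56; the remaining lags stay at or below 0.28. The elevated value at lag 1 (0.28), dropping to 0.18 at lag 2, reflects decaying short-term dependence rather than seasonality.
The dominant spike at lag 6 indicates a seasonal period of 6.

6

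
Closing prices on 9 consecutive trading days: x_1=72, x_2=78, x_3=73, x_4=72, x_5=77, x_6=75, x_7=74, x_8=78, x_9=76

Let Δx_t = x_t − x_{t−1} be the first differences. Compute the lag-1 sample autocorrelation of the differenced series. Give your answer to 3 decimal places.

-0.457

First differences Δx: 6, -5, -1, 5, -2, -1, 4, -2
Mean of differences = 0.5000
Numerator Σ(Δx_t−Δx̄)(Δx_{t+1}−Δx̄) = -50.2500
Denominator Σ(Δx_t−Δx̄)² = 110.0000
r_1(Δx) = -50.2500 / 110.0000 = -0.457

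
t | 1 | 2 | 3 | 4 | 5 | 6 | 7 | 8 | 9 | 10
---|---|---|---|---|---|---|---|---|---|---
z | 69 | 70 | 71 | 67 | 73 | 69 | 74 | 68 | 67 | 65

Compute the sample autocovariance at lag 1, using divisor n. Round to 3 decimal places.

Mean z̄ = (69 + 70 + 71 + 67 + 73 + 69 + 74 + 68 + 67 + 65)/10 = 69.3000
Σ_{t=1}^{9}(z_t−z̄)(z_{t+1}−z̄) = -7.1900
γ_1 = -7.1900 / 10 = -0.719

-0.719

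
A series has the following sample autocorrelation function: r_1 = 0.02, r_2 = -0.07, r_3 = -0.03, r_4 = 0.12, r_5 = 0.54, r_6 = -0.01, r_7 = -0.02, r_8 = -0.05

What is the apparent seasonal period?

The largest autocorrelation is r_5 = 0.54; the remaining lags stay at or below 0.12.
The dominant spike at lag 5 indicates a seasonal period of 5.

5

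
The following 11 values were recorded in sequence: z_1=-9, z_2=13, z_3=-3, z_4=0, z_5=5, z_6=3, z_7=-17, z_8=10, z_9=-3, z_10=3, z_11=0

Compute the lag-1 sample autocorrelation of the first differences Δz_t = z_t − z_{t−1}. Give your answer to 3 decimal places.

First differences Δz: 22, -16, 3, 5, -2, -20, 27, -13, 6, -3
Mean of differences = 0.9000
Numerator Σ(Δz_t−Δz̄)(Δz_{t+1}−Δz̄) = -1333.8100
Denominator Σ(Δz_t−Δz̄)² = 2112.9000
r_1(Δz) = -1333.8100 / 2112.9000 = -0.631

-0.631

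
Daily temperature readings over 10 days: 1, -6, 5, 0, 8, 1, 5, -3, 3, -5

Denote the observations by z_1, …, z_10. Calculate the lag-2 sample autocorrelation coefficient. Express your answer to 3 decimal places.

0.514

Mean z̄ = (1 − 6 + 5 + 0 + 8 + 1 + 5 − 3 + 3 − 5)/10 = 0.9000
Numerator Σ_{t=1}^{8}(z_t−z̄)(z_{t+2}−z̄) = 95.9800
Denominator Σ(z_t−z̄)² = 186.9000
r_2 = 95.9800 / 186.9000 = 0.514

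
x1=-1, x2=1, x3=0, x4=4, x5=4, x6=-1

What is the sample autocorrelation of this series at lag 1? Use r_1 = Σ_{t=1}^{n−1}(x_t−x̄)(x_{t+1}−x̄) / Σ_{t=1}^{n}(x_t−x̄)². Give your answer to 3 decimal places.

-0.032

Mean x̄ = (-1 + 1 + 0 + 4 + 4 − 1)/6 = 1.1667
Deviations from mean: -2.1667, -0.1667, -1.1667, 2.8333, 2.8333, -2.1667
Σ(x_t−x̄)(x_{t+1}−x̄) = (0.3611) + (0.1944) + (-3.3056) + (8.0278) + (-6.1389) = -0.8611
Denominator Σ(x_t−x̄)² = 26.8333
r_1 = -0.8611 / 26.8333 = -0.032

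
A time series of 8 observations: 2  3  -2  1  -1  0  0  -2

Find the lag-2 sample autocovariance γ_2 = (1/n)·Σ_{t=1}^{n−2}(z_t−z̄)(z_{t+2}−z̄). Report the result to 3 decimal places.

Mean z̄ = (2 + 3 − 2 + 1 − 1 + 0 + 0 − 2)/8 = 0.1250
Σ_{t=1}^{6}(z_t−z̄)(z_{t+2}−z̄) = 1.2188
γ_2 = 1.2188 / 8 = 0.152

0.152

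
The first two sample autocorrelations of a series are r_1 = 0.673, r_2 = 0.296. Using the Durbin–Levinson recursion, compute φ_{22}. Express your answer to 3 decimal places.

-0.287

φ_{22} = (r_2 − r_1²) / (1 − r_1²)
r_1² = (0.673)² = 0.452929
Numerator = 0.296 − 0.4529 = -0.1569; denominator = 1 − 0.4529 = 0.5471
φ_{22} = -0.1569 / 0.5471 = -0.287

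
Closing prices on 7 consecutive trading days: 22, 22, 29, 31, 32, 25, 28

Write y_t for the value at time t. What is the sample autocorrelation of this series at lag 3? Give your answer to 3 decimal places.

Mean ȳ = (22 + 22 + 29 + 31 + 32 + 25 + 28)/7 = 27.0000
Deviations from mean: -5.0000, -5.0000, 2.0000, 4.0000, 5.0000, -2.0000, 1.0000
Numerator Σ_{t=1}^{4}(y_t−ȳ)(y_{t+3}−ȳ) = -45.0000
Denominator Σ(y_t−ȳ)² = 100.0000
r_3 = -45.0000 / 100.0000 = -0.450

-0.450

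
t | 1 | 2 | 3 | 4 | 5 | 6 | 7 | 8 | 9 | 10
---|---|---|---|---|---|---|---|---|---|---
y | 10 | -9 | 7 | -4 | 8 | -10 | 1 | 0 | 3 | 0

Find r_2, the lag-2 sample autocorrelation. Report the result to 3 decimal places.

0.507

Mean ȳ = (10 − 9 + 7 − 4 + 8 − 10 + 1 + 0 + 3 + 0)/10 = 0.6000
Numerator Σ_{t=1}^{8}(y_t−ȳ)(y_{t+2}−ȳ) = 211.0800
Denominator Σ(y_t−ȳ)² = 416.4000
r_2 = 211.0800 / 416.4000 = 0.507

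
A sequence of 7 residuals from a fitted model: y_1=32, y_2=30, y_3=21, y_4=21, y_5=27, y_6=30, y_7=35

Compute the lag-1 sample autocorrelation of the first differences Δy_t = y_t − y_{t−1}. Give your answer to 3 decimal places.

0.331

First differences Δy: -2, -9, 0, 6, 3, 5
Mean of differences = 0.5000
Numerator Σ(Δy_t−Δȳ)(Δy_{t+1}−Δȳ) = 50.7500
Denominator Σ(Δy_t−Δȳ)² = 153.5000
r_1(Δy) = 50.7500 / 153.5000 = 0.331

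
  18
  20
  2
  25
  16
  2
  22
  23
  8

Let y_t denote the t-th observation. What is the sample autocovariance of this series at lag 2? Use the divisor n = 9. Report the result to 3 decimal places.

Mean ȳ = (18 + 20 + 2 + 25 + 16 + 2 + 22 + 23 + 8)/9 = 15.1111
Σ_{t=1}^{7}(y_t−ȳ)(y_{t+2}−ȳ) = -277.1358
γ_2 = -277.1358 / 9 = -30.793

-30.793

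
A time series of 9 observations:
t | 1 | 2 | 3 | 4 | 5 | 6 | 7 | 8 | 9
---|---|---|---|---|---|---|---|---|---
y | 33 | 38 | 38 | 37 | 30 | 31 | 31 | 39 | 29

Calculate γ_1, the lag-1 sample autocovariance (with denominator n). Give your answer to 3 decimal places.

Mean ȳ = (33 + 38 + 38 + 37 + 30 + 31 + 31 + 39 + 29)/9 = 34.0000
Σ_{t=1}^{8}(y_t−ȳ)(y_{t+1}−ȳ) = -7.0000
γ_1 = -7.0000 / 9 = -0.778

-0.778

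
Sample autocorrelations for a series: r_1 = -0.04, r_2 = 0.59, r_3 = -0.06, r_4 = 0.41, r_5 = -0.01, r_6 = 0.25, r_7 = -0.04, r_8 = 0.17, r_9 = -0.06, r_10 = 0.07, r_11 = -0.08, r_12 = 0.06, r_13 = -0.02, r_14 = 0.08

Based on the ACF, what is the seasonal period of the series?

The largest autocorrelation is r_2 = 0.59, with weaker echoes at lags 4 (0.41), 6 (0.25) and 8 (0.17); the remaining lags stay at or below 0.08.
The dominant spike at lag 2 indicates a seasonal period of 2.

2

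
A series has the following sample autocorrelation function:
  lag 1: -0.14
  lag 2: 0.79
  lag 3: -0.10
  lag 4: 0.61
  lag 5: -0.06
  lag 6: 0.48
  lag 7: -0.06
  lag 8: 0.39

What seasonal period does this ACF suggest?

The largest autocorrelation is r_2 = 0.79, with weaker echoes at lags 4 (0.61), 6 (0.48) and 8 (0.39); the remaining lags stay at or below -0.06.
The dominant spike at lag 2 indicates a seasonal period of 2.

2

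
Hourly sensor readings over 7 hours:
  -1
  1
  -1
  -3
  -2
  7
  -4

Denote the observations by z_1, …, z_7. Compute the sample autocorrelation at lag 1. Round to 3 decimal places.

-0.431

Mean z̄ = (-1 + 1 − 1 − 3 − 2 + 7 − 4)/7 = -0.4286
Deviations from mean: -0.5714, 1.4286, -0.5714, -2.5714, -1.5714, 7.4286, -3.5714
Σ(z_t−z̄)(z_{t+1}−z̄) = (-0.8163) + (-0.8163) + (1.4694) + (4.0408) + (-11.6735) + (-26.5306) = -34.3265
Denominator Σ(z_t−z̄)² = 79.7143
r_1 = -34.3265 / 79.7143 = -0.431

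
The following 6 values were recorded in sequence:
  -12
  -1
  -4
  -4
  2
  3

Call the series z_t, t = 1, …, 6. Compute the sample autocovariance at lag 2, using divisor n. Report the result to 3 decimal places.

-0.593

Mean z̄ = (-12 − 1 − 4 − 4 + 2 + 3)/6 = -2.6667
Σ_{t=1}^{4}(z_t−z̄)(z_{t+2}−z̄) = -3.5556
γ_2 = -3.5556 / 6 = -0.593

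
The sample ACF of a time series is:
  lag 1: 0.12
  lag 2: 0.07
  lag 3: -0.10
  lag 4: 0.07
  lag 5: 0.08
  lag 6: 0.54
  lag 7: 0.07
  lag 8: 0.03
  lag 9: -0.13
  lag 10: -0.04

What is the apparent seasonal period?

The largest autocorrelation is r_6 = 0.54; the remaining lags stay at or below 0.12.
The dominant spike at lag 6 indicates a seasonal period of 6.

6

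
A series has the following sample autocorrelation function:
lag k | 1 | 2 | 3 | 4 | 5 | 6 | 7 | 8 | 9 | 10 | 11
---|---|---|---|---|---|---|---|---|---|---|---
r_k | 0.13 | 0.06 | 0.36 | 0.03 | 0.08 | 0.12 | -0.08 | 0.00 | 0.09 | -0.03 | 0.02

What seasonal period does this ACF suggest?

3

The largest autocorrelation is r_3 = 0.36; the remaining lags stay at or below 0.13.
The dominant spike at lag 3 indicates a seasonal period of 3.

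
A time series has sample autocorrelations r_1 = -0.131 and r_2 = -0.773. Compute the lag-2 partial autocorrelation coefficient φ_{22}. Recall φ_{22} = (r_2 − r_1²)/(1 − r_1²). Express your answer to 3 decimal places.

φ_{22} = (r_2 − r_1²) / (1 − r_1²)
r_1² = (-0.131)² = 0.017161
Numerator = -0.773 − 0.0172 = -0.7902; denominator = 1 − 0.0172 = 0.9828
φ_{22} = -0.7902 / 0.9828 = -0.804

-0.804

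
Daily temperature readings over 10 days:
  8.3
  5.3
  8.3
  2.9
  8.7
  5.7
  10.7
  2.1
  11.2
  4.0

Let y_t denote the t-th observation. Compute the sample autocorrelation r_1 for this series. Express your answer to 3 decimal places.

-0.827

Mean ȳ = (8.3 + 5.3 + 8.3 + 2.9 + 8.7 + 5.7 + 10.7 + 2.1 + 11.2 + 4.0)/10 = 6.7200
Numerator Σ_{t=1}^{9}(y_t−ȳ)(y_{t+1}−ȳ) = -75.4364
Denominator Σ(y_t−ȳ)² = 91.2160
r_1 = -75.4364 / 91.2160 = -0.827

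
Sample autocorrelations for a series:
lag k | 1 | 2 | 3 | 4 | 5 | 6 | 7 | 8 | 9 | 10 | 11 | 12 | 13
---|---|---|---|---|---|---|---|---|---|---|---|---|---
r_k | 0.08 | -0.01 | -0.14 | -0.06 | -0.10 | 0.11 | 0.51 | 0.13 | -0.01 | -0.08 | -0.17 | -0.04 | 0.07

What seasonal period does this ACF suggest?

7

The largest autocorrelation is r_7 = 0.51; the remaining lags stay at or below 0.13.
The dominant spike at lag 7 indicates a seasonal period of 7.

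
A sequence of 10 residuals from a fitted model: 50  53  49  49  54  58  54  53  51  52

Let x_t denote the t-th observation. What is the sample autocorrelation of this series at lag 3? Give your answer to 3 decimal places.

-0.328

Mean x̄ = (50 + 53 + 49 + 49 + 54 + 58 + 54 + 53 + 51 + 52)/10 = 52.3000
Numerator Σ_{t=1}^{7}(x_t−x̄)(x_{t+3}−x̄) = -22.3700
Denominator Σ(x_t−x̄)² = 68.1000
r_3 = -22.3700 / 68.1000 = -0.328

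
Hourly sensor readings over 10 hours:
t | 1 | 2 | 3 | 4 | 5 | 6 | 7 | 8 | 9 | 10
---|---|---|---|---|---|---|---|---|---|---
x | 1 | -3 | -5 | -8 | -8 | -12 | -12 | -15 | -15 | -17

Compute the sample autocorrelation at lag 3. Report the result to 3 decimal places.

0.114

Mean x̄ = (1 − 3 − 5 − 8 − 8 − 12 − 12 − 15 − 15 − 17)/10 = -9.4000
Numerator Σ_{t=1}^{7}(x_t−x̄)(x_{t+3}−x̄) = 34.9200
Denominator Σ(x_t−x̄)² = 306.4000
r_3 = 34.9200 / 306.4000 = 0.114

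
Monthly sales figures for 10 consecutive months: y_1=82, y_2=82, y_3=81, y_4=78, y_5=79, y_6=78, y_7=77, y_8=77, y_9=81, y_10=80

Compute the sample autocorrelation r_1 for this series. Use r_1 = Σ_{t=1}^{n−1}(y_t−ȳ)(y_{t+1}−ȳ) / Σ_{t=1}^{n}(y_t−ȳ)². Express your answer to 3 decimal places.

0.471

Mean ȳ = (82 + 82 + 81 + 78 + 79 + 78 + 77 + 77 + 81 + 80)/10 = 79.5000
Numerator Σ_{t=1}^{9}(y_t−ȳ)(y_{t+1}−ȳ) = 16.2500
Denominator Σ(y_t−ȳ)² = 34.5000
r_1 = 16.2500 / 34.5000 = 0.471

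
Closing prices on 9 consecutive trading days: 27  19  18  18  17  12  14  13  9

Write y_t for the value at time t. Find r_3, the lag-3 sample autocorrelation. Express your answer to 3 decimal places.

Mean ȳ = (27 + 19 + 18 + 18 + 17 + 12 + 14 + 13 + 9)/9 = 16.3333
Numerator Σ_{t=1}^{6}(y_t−ȳ)(y_{t+3}−ȳ) = 38.0000
Denominator Σ(y_t−ȳ)² = 216.0000
r_3 = 38.0000 / 216.0000 = 0.176

0.176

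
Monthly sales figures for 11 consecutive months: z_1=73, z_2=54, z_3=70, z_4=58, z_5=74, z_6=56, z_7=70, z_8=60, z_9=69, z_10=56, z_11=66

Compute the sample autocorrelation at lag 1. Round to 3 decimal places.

Mean z̄ = (73 + 54 + 70 + 58 + 74 + 56 + 70 + 60 + 69 + 56 + 66)/11 = 64.1818
Numerator Σ_{t=1}^{10}(z_t−z̄)(z_{t+1}−z̄) = -472.3967
Denominator Σ(z_t−z̄)² = 561.6364
r_1 = -472.3967 / 561.6364 = -0.841

-0.841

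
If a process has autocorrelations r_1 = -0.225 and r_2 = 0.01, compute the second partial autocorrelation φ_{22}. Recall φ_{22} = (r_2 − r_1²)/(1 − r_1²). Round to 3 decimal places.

φ_{22} = (r_2 − r_1²) / (1 − r_1²)
r_1² = (-0.225)² = 0.050625
Numerator = 0.01 − 0.0506 = -0.0406; denominator = 1 − 0.0506 = 0.9494
φ_{22} = -0.0406 / 0.9494 = -0.043

-0.043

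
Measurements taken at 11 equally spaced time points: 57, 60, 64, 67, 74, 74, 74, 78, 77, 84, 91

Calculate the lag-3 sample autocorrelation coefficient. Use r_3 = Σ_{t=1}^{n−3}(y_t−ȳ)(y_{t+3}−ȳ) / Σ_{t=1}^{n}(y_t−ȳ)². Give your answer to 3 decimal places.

Mean ȳ = (57 + 60 + 64 + 67 + 74 + 74 + 74 + 78 + 77 + 84 + 91)/11 = 72.7273
Numerator Σ_{t=1}^{8}(y_t−ȳ)(y_{t+3}−ȳ) = 178.3223
Denominator Σ(y_t−ȳ)² = 1030.1818
r_3 = 178.3223 / 1030.1818 = 0.173

0.173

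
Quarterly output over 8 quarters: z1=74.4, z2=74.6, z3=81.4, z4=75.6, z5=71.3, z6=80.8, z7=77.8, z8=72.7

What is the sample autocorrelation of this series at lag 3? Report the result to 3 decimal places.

0.519

Mean z̄ = (74.4 + 74.6 + 81.4 + 75.6 + 71.3 + 80.8 + 77.8 + 72.7)/8 = 76.0750
Deviations from mean: -1.6750, -1.4750, 5.3250, -0.4750, -4.7750, 4.7250, 1.7250, -3.3750
Σ(z_t−z̄)(z_{t+3}−z̄) = (0.7956) + (7.0431) + (25.1606) + (-0.8194) + (16.1156) = 48.2956
Denominator Σ(z_t−z̄)² = 93.0550
r_3 = 48.2956 / 93.0550 = 0.519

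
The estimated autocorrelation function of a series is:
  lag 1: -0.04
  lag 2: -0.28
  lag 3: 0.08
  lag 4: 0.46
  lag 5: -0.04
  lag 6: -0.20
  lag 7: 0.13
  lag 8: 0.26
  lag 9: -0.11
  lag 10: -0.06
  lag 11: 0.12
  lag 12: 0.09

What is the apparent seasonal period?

The largest autocorrelation is r_4 = 0.46, with a weaker echo at lag 8 (0.26); the remaining lags stay at or below 0.13.
The dominant spike at lag 4 indicates a seasonal period of 4.

4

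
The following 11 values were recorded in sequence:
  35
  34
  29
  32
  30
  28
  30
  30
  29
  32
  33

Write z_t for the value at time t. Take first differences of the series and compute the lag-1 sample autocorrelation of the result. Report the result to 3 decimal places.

-0.285

First differences Δz: -1, -5, 3, -2, -2, 2, 0, -1, 3, 1
Mean of differences = -0.2000
Numerator Σ(Δz_t−Δz̄)(Δz_{t+1}−Δz̄) = -16.4400
Denominator Σ(Δz_t−Δz̄)² = 57.6000
r_1(Δz) = -16.4400 / 57.6000 = -0.285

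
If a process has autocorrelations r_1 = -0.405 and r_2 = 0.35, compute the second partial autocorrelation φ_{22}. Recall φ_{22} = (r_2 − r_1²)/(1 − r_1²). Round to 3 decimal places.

0.222

φ_{22} = (r_2 − r_1²) / (1 − r_1²)
r_1² = (-0.405)² = 0.164025
Numerator = 0.35 − 0.1640 = 0.1860; denominator = 1 − 0.1640 = 0.8360
φ_{22} = 0.1860 / 0.8360 = 0.222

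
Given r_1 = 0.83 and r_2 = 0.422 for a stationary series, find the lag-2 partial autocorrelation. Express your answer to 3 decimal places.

φ_{22} = (r_2 − r_1²) / (1 − r_1²)
r_1² = (0.83)² = 0.6889
Numerator = 0.422 − 0.6889 = -0.2669; denominator = 1 − 0.6889 = 0.3111
φ_{22} = -0.2669 / 0.3111 = -0.858

-0.858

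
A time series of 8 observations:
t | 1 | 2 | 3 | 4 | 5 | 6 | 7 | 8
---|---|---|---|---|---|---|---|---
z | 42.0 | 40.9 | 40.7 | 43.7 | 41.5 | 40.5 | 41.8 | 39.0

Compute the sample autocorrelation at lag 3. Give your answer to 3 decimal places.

Mean z̄ = (42.0 + 40.9 + 40.7 + 43.7 + 41.5 + 40.5 + 41.8 + 39.0)/8 = 41.2625
Deviations from mean: 0.7375, -0.3625, -0.5625, 2.4375, 0.2375, -0.7625, 0.5375, -2.2625
Numerator Σ_{t=1}^{5}(z_t−z̄)(z_{t+3}−z̄) = 2.9133
Denominator Σ(z_t−z̄)² = 12.9788
r_3 = 2.9133 / 12.9788 = 0.224

0.224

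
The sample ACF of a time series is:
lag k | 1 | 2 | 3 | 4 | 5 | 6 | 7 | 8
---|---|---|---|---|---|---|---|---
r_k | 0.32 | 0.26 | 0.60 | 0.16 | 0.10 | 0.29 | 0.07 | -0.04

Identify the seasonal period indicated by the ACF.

3

The largest autocorrelation is r_3 = 0.60; the remaining lags stay at or below 0.32. The elevated value at lag 1 (0.32), dropping to 0.26 at lag 2, reflects decaying short-term dependence rather than seasonality.
The dominant spike at lag 3 indicates a seasonal period of 3.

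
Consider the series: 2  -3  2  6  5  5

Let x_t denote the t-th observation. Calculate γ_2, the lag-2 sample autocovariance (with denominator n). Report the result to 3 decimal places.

-2.120

Mean x̄ = (2 − 3 + 2 + 6 + 5 + 5)/6 = 2.8333
Deviations: -0.8333, -5.8333, -0.8333, 3.1667, 2.1667, 2.1667
Σ_{t=1}^{4}(x_t−x̄)(x_{t+2}−x̄) = -12.7222
γ_2 = -12.7222 / 6 = -2.120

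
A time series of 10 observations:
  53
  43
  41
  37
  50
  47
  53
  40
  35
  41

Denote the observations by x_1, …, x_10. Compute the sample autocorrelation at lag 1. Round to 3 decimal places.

0.121

Mean x̄ = (53 + 43 + 41 + 37 + 50 + 47 + 53 + 40 + 35 + 41)/10 = 44.0000
Numerator Σ_{t=1}^{9}(x_t−x̄)(x_{t+1}−x̄) = 45.0000
Denominator Σ(x_t−x̄)² = 372.0000
r_1 = 45.0000 / 372.0000 = 0.121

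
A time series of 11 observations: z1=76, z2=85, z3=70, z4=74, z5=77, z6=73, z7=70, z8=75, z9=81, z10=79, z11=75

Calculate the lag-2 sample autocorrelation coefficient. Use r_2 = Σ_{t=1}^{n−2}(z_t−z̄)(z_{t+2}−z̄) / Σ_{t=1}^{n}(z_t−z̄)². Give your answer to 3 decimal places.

Mean z̄ = (76 + 85 + 70 + 74 + 77 + 73 + 70 + 75 + 81 + 79 + 75)/11 = 75.9091
Numerator Σ_{t=1}^{9}(z_t−z̄)(z_{t+2}−z̄) = -60.1074
Denominator Σ(z_t−z̄)² = 202.9091
r_2 = -60.1074 / 202.9091 = -0.296

-0.296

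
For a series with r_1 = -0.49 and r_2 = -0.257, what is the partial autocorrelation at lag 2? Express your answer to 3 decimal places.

-0.654

φ_{22} = (r_2 − r_1²) / (1 − r_1²)
r_1² = (-0.49)² = 0.2401
Numerator = -0.257 − 0.2401 = -0.4971; denominator = 1 − 0.2401 = 0.7599
φ_{22} = -0.4971 / 0.7599 = -0.654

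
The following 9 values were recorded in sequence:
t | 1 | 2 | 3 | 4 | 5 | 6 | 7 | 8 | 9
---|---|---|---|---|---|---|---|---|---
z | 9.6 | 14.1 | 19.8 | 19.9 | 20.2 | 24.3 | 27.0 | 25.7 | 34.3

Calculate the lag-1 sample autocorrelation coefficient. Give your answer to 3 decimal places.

0.459

Mean z̄ = (9.6 + 14.1 + 19.8 + 19.9 + 20.2 + 24.3 + 27.0 + 25.7 + 34.3)/9 = 21.6556
Numerator Σ_{t=1}^{8}(z_t−z̄)(z_{t+1}−z̄) = 193.9580
Denominator Σ(z_t−z̄)² = 422.8622
r_1 = 193.9580 / 422.8622 = 0.459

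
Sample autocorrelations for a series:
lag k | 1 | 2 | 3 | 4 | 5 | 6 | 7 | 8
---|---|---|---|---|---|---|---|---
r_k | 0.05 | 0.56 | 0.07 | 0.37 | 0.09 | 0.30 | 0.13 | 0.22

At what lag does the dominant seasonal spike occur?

2

The largest autocorrelation is r_2 = 0.56, with weaker echoes at lags 4 (0.37), 6 (0.30) and 8 (0.22); the remaining lags stay at or below 0.13.
The dominant spike at lag 2 indicates a seasonal period of 2.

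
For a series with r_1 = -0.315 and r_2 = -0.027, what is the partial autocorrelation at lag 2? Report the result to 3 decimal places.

φ_{22} = (r_2 − r_1²) / (1 − r_1²)
r_1² = (-0.315)² = 0.099225
Numerator = -0.027 − 0.0992 = -0.1262; denominator = 1 − 0.0992 = 0.9008
φ_{22} = -0.1262 / 0.9008 = -0.140

-0.140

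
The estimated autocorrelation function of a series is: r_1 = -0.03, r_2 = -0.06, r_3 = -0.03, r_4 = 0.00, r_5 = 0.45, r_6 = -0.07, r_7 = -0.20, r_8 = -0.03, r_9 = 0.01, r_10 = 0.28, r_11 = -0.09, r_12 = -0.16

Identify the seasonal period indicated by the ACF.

5

The largest autocorrelation is r_5 = 0.45, with a weaker echo at lag 10 (0.28); the remaining lags stay at or below 0.01.
The dominant spike at lag 5 indicates a seasonal period of 5.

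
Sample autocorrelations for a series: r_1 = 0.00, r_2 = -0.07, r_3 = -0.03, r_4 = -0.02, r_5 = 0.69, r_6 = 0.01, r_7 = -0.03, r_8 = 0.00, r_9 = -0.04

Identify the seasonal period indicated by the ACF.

5

The largest autocorrelation is r_5 = 0.69; the remaining lags stay at or below 0.01.
The dominant spike at lag 5 indicates a seasonal period of 5.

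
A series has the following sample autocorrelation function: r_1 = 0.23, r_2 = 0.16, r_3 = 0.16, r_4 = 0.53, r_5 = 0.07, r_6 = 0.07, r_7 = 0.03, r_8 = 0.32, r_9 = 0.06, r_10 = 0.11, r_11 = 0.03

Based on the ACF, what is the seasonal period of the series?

4

The largest autocorrelation is r_4 = 0.53, with a weaker echo at lag 8 (0.32); the remaining lags stay at or below 0.23. The elevated value at lag 1 (0.23), dropping to 0.16 at lag 2, reflects decaying short-term dependence rather than seasonality.
The dominant spike at lag 4 indicates a seasonal period of 4.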